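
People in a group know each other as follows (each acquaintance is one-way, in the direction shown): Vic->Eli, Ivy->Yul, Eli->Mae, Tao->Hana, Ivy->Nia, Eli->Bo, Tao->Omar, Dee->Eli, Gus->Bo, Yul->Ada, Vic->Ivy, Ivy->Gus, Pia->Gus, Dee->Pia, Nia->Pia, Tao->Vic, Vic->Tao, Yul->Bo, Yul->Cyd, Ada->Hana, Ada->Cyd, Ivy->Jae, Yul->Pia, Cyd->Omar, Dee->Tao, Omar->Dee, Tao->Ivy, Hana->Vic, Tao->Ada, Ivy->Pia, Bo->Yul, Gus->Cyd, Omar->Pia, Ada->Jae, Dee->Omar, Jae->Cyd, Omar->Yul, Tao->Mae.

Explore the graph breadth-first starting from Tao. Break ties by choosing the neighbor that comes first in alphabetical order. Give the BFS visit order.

Tao → Ada → Hana → Ivy → Mae → Omar → Vic → Cyd → Jae → Gus → Nia → Pia → Yul → Dee → Eli → Bo

Visit Tao; enqueue Ada, Hana, Ivy, Mae, Omar, Vic → queue [Ada, Hana, Ivy, Mae, Omar, Vic]
Visit Ada; enqueue Cyd, Jae → queue [Hana, Ivy, Mae, Omar, Vic, Cyd, Jae]
Visit Hana → queue [Ivy, Mae, Omar, Vic, Cyd, Jae]
Visit Ivy; enqueue Gus, Nia, Pia, Yul → queue [Mae, Omar, Vic, Cyd, Jae, Gus, Nia, Pia, Yul]
Visit Mae → queue [Omar, Vic, Cyd, Jae, Gus, Nia, Pia, Yul]
Visit Omar; enqueue Dee → queue [Vic, Cyd, Jae, Gus, Nia, Pia, Yul, Dee]
Visit Vic; enqueue Eli → queue [Cyd, Jae, Gus, Nia, Pia, Yul, Dee, Eli]
Visit Cyd → queue [Jae, Gus, Nia, Pia, Yul, Dee, Eli]
Visit Jae → queue [Gus, Nia, Pia, Yul, Dee, Eli]
Visit Gus; enqueue Bo → queue [Nia, Pia, Yul, Dee, Eli, Bo]
Visit Nia → queue [Pia, Yul, Dee, Eli, Bo]
Visit Pia → queue [Yul, Dee, Eli, Bo]
Visit Yul → queue [Dee, Eli, Bo]
Visit Dee → queue [Eli, Bo]
Visit Eli → queue [Bo]
Visit Bo → queue []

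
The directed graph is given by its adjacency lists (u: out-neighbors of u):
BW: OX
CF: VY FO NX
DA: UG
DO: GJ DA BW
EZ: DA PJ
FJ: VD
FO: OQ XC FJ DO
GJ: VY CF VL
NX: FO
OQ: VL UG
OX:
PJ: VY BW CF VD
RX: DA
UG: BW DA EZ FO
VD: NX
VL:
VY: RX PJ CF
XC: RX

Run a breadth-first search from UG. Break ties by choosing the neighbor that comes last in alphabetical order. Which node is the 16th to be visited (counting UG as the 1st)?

Visit UG; enqueue FO, EZ, DA, BW → queue [FO, EZ, DA, BW]
Visit FO; enqueue XC, OQ, FJ, DO → queue [EZ, DA, BW, XC, OQ, FJ, DO]
Visit EZ; enqueue PJ → queue [DA, BW, XC, OQ, FJ, DO, PJ]
Visit DA → queue [BW, XC, OQ, FJ, DO, PJ]
Visit BW; enqueue OX → queue [XC, OQ, FJ, DO, PJ, OX]
Visit XC; enqueue RX → queue [OQ, FJ, DO, PJ, OX, RX]
Visit OQ; enqueue VL → queue [FJ, DO, PJ, OX, RX, VL]
Visit FJ; enqueue VD → queue [DO, PJ, OX, RX, VL, VD]
Visit DO; enqueue GJ → queue [PJ, OX, RX, VL, VD, GJ]
Visit PJ; enqueue VY, CF → queue [OX, RX, VL, VD, GJ, VY, CF]
Visit OX → queue [RX, VL, VD, GJ, VY, CF]
Visit RX → queue [VL, VD, GJ, VY, CF]
Visit VL → queue [VD, GJ, VY, CF]
Visit VD; enqueue NX → queue [GJ, VY, CF, NX]
Visit GJ → queue [VY, CF, NX]
Visit VY → queue [CF, NX]
Visit CF → queue [NX]
Visit NX → queue []

Visit order: UG, FO, EZ, DA, BW, XC, OQ, FJ, DO, PJ, OX, RX, VL, VD, GJ, VY, CF, NX

VY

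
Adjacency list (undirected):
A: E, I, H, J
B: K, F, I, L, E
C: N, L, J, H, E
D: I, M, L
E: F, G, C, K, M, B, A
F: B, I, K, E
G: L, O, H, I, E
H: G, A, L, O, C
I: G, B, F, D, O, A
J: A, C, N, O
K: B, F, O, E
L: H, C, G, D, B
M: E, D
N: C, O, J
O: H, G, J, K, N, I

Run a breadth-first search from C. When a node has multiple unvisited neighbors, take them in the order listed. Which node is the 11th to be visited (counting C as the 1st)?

Visit C; enqueue N, L, J, H, E → queue [N, L, J, H, E]
Visit N; enqueue O → queue [L, J, H, E, O]
Visit L; enqueue G, D, B → queue [J, H, E, O, G, D, B]
Visit J; enqueue A → queue [H, E, O, G, D, B, A]
Visit H → queue [E, O, G, D, B, A]
Visit E; enqueue F, K, M → queue [O, G, D, B, A, F, K, M]
Visit O; enqueue I → queue [G, D, B, A, F, K, M, I]
Visit G → queue [D, B, A, F, K, M, I]
Visit D → queue [B, A, F, K, M, I]
Visit B → queue [A, F, K, M, I]
Visit A → queue [F, K, M, I]
Visit F → queue [K, M, I]
Visit K → queue [M, I]
Visit M → queue [I]
Visit I → queue []

Visit order: C, N, L, J, H, E, O, G, D, B, A, F, K, M, I

A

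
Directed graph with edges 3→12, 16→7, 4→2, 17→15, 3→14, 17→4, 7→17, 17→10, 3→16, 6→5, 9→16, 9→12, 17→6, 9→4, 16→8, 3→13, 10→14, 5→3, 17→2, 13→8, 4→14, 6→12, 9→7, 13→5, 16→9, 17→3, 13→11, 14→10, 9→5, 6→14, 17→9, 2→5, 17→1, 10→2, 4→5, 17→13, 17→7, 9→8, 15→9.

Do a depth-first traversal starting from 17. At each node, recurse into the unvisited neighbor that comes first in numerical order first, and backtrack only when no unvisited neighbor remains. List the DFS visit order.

17 → 1 → 2 → 5 → 3 → 12 → 13 → 8 → 11 → 14 → 10 → 16 → 7 → 9 → 4 → 6 → 15

Visit 17
17 → 1
17 → 2
2 → 5
5 → 3
3 → 12
3 → 13
13 → 8
13 → 11
3 → 14
14 → 10
3 → 16
16 → 7
16 → 9
9 → 4
17 → 6
17 → 15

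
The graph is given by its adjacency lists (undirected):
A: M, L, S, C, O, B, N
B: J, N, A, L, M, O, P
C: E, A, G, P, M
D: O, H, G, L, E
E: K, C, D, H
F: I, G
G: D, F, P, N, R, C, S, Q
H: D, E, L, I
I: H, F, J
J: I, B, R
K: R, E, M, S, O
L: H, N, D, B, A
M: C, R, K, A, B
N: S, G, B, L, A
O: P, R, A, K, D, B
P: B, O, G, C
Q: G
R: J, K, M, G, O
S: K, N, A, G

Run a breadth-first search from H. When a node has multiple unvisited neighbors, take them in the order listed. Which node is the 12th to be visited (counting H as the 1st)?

Visit H; enqueue D, E, L, I → queue [D, E, L, I]
Visit D; enqueue O, G → queue [E, L, I, O, G]
Visit E; enqueue K, C → queue [L, I, O, G, K, C]
Visit L; enqueue N, B, A → queue [I, O, G, K, C, N, B, A]
Visit I; enqueue F, J → queue [O, G, K, C, N, B, A, F, J]
Visit O; enqueue P, R → queue [G, K, C, N, B, A, F, J, P, R]
Visit G; enqueue S, Q → queue [K, C, N, B, A, F, J, P, R, S, Q]
Visit K; enqueue M → queue [C, N, B, A, F, J, P, R, S, Q, M]
Visit C → queue [N, B, A, F, J, P, R, S, Q, M]
Visit N → queue [B, A, F, J, P, R, S, Q, M]
Visit B → queue [A, F, J, P, R, S, Q, M]
Visit A → queue [F, J, P, R, S, Q, M]
Visit F → queue [J, P, R, S, Q, M]
Visit J → queue [P, R, S, Q, M]
Visit P → queue [R, S, Q, M]
Visit R → queue [S, Q, M]
Visit S → queue [Q, M]
Visit Q → queue [M]
Visit M → queue []

Visit order: H, D, E, L, I, O, G, K, C, N, B, A, F, J, P, R, S, Q, M

A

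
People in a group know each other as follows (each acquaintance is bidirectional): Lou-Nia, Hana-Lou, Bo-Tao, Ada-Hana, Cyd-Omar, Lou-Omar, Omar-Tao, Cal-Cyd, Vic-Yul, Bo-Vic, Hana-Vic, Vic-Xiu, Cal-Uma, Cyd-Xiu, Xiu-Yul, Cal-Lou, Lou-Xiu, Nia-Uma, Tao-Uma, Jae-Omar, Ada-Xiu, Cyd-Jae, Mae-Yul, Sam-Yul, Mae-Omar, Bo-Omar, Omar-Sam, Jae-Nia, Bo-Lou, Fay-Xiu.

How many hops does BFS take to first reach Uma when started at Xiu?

Level 0: Xiu
Level 1: Ada, Cyd, Fay, Lou, Vic, Yul
Level 2: Bo, Cal, Hana, Jae, Mae, Nia, Omar, Sam
Level 3: Tao, Uma
Uma first appears at level 3.

3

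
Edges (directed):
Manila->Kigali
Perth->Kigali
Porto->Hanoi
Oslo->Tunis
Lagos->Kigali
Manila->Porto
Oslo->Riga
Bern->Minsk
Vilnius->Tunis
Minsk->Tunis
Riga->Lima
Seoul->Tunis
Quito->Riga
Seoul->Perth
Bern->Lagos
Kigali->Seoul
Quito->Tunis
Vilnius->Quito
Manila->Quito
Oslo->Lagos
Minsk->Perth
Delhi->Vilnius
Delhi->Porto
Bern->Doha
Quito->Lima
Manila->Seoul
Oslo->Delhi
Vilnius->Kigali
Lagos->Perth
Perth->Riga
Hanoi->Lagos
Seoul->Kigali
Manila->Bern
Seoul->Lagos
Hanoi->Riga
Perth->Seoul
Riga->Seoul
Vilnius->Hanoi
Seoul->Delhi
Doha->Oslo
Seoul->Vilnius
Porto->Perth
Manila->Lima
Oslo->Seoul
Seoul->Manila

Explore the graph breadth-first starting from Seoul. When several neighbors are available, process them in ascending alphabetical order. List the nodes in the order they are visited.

Visit Seoul; enqueue Delhi, Kigali, Lagos, Manila, Perth, Tunis, Vilnius → queue [Delhi, Kigali, Lagos, Manila, Perth, Tunis, Vilnius]
Visit Delhi; enqueue Porto → queue [Kigali, Lagos, Manila, Perth, Tunis, Vilnius, Porto]
Visit Kigali → queue [Lagos, Manila, Perth, Tunis, Vilnius, Porto]
Visit Lagos → queue [Manila, Perth, Tunis, Vilnius, Porto]
Visit Manila; enqueue Bern, Lima, Quito → queue [Perth, Tunis, Vilnius, Porto, Bern, Lima, Quito]
Visit Perth; enqueue Riga → queue [Tunis, Vilnius, Porto, Bern, Lima, Quito, Riga]
Visit Tunis → queue [Vilnius, Porto, Bern, Lima, Quito, Riga]
Visit Vilnius; enqueue Hanoi → queue [Porto, Bern, Lima, Quito, Riga, Hanoi]
Visit Porto → queue [Bern, Lima, Quito, Riga, Hanoi]
Visit Bern; enqueue Doha, Minsk → queue [Lima, Quito, Riga, Hanoi, Doha, Minsk]
Visit Lima → queue [Quito, Riga, Hanoi, Doha, Minsk]
Visit Quito → queue [Riga, Hanoi, Doha, Minsk]
Visit Riga → queue [Hanoi, Doha, Minsk]
Visit Hanoi → queue [Doha, Minsk]
Visit Doha; enqueue Oslo → queue [Minsk, Oslo]
Visit Minsk → queue [Oslo]
Visit Oslo → queue []

Seoul Delhi Kigali Lagos Manila Perth Tunis Vilnius Porto Bern Lima Quito Riga Hanoi Doha Minsk Oslo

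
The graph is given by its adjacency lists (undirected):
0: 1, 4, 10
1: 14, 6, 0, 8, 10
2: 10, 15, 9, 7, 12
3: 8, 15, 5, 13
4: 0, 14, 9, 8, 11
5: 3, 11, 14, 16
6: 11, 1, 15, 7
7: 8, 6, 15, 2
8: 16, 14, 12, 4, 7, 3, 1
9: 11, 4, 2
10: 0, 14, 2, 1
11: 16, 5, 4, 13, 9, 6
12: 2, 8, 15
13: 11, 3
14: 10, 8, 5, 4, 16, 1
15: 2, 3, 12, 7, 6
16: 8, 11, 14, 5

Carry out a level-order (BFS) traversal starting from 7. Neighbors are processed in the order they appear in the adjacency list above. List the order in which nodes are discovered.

Visit 7; enqueue 8, 6, 15, 2 → queue [8, 6, 15, 2]
Visit 8; enqueue 16, 14, 12, 4, 3, 1 → queue [6, 15, 2, 16, 14, 12, 4, 3, 1]
Visit 6; enqueue 11 → queue [15, 2, 16, 14, 12, 4, 3, 1, 11]
Visit 15 → queue [2, 16, 14, 12, 4, 3, 1, 11]
Visit 2; enqueue 10, 9 → queue [16, 14, 12, 4, 3, 1, 11, 10, 9]
Visit 16; enqueue 5 → queue [14, 12, 4, 3, 1, 11, 10, 9, 5]
Visit 14 → queue [12, 4, 3, 1, 11, 10, 9, 5]
Visit 12 → queue [4, 3, 1, 11, 10, 9, 5]
Visit 4; enqueue 0 → queue [3, 1, 11, 10, 9, 5, 0]
Visit 3; enqueue 13 → queue [1, 11, 10, 9, 5, 0, 13]
Visit 1 → queue [11, 10, 9, 5, 0, 13]
Visit 11 → queue [10, 9, 5, 0, 13]
Visit 10 → queue [9, 5, 0, 13]
Visit 9 → queue [5, 0, 13]
Visit 5 → queue [0, 13]
Visit 0 → queue [13]
Visit 13 → queue []

7, 8, 6, 15, 2, 16, 14, 12, 4, 3, 1, 11, 10, 9, 5, 0, 13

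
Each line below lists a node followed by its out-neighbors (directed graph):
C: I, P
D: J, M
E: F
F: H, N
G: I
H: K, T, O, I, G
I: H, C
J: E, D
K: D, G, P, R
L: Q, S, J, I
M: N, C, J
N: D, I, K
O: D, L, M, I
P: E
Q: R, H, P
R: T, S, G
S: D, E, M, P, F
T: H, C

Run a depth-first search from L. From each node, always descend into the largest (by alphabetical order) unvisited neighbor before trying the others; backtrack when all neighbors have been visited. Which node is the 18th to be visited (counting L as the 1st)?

Q

Visit L
L → S
S → P
P → E
E → F
F → N
N → K
K → R
R → T
T → H
H → O
O → M
M → J
J → D
M → C
C → I
H → G
L → Q

Visit order: L, S, P, E, F, N, K, R, T, H, O, M, J, D, C, I, G, Q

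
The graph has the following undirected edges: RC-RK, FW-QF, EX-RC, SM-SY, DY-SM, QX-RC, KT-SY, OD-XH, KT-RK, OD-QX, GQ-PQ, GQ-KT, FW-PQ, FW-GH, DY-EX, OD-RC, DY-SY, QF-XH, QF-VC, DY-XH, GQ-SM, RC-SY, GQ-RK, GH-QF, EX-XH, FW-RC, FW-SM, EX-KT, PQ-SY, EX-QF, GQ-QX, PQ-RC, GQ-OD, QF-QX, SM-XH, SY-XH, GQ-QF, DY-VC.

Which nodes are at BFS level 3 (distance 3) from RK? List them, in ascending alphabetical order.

Level 0: RK
Level 1: GQ, KT, RC
Level 2: EX, FW, OD, PQ, QF, QX, SM, SY
Level 3: DY, GH, VC, XH

DY, GH, VC, XH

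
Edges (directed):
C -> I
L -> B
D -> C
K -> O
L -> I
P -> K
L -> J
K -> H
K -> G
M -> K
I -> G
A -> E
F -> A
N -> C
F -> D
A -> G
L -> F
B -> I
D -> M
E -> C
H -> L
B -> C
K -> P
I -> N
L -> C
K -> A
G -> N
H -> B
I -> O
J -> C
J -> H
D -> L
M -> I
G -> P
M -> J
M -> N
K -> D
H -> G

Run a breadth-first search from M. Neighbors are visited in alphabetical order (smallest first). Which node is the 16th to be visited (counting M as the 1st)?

F

Visit M; enqueue I, J, K, N → queue [I, J, K, N]
Visit I; enqueue G, O → queue [J, K, N, G, O]
Visit J; enqueue C, H → queue [K, N, G, O, C, H]
Visit K; enqueue A, D, P → queue [N, G, O, C, H, A, D, P]
Visit N → queue [G, O, C, H, A, D, P]
Visit G → queue [O, C, H, A, D, P]
Visit O → queue [C, H, A, D, P]
Visit C → queue [H, A, D, P]
Visit H; enqueue B, L → queue [A, D, P, B, L]
Visit A; enqueue E → queue [D, P, B, L, E]
Visit D → queue [P, B, L, E]
Visit P → queue [B, L, E]
Visit B → queue [L, E]
Visit L; enqueue F → queue [E, F]
Visit E → queue [F]
Visit F → queue []

Visit order: M, I, J, K, N, G, O, C, H, A, D, P, B, L, E, F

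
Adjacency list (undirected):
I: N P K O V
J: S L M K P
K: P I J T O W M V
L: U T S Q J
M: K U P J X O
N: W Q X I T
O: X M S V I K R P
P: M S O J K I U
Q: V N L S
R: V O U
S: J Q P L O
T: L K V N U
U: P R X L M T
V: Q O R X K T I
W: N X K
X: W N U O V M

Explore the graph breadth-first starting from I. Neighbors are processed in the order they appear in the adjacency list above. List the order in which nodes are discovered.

Visit I; enqueue N, P, K, O, V → queue [N, P, K, O, V]
Visit N; enqueue W, Q, X, T → queue [P, K, O, V, W, Q, X, T]
Visit P; enqueue M, S, J, U → queue [K, O, V, W, Q, X, T, M, S, J, U]
Visit K → queue [O, V, W, Q, X, T, M, S, J, U]
Visit O; enqueue R → queue [V, W, Q, X, T, M, S, J, U, R]
Visit V → queue [W, Q, X, T, M, S, J, U, R]
Visit W → queue [Q, X, T, M, S, J, U, R]
Visit Q; enqueue L → queue [X, T, M, S, J, U, R, L]
Visit X → queue [T, M, S, J, U, R, L]
Visit T → queue [M, S, J, U, R, L]
Visit M → queue [S, J, U, R, L]
Visit S → queue [J, U, R, L]
Visit J → queue [U, R, L]
Visit U → queue [R, L]
Visit R → queue [L]
Visit L → queue []

I, N, P, K, O, V, W, Q, X, T, M, S, J, U, R, L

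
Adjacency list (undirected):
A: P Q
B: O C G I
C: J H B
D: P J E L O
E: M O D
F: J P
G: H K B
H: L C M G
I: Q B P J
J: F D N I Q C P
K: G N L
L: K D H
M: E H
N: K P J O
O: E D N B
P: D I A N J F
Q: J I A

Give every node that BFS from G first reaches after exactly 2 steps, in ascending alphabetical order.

Level 0: G
Level 1: B, H, K
Level 2: C, I, L, M, N, O
Level 3: D, E, J, P, Q
Level 4: A, F

C, I, L, M, N, O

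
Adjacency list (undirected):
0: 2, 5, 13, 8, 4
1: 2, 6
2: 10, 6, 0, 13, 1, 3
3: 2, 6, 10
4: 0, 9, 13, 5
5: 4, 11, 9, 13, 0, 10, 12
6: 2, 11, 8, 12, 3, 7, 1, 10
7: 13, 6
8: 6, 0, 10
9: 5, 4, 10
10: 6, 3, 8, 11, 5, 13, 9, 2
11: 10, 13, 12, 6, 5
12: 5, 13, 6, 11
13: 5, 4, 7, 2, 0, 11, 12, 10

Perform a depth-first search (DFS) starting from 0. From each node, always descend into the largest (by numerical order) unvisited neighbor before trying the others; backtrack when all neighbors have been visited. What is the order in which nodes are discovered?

Visit 0
0 → 13
13 → 12
12 → 11
11 → 10
10 → 9
9 → 5
5 → 4
10 → 8
8 → 6
6 → 7
6 → 3
3 → 2
2 → 1

0, 13, 12, 11, 10, 9, 5, 4, 8, 6, 7, 3, 2, 1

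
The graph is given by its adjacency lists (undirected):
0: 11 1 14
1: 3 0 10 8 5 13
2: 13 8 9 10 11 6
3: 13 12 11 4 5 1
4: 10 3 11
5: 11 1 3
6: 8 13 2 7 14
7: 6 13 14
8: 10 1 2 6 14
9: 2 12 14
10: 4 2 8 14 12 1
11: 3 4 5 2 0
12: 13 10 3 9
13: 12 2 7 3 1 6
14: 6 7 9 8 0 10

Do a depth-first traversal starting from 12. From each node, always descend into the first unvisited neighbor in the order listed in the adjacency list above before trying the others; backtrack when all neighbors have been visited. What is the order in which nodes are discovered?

Visit 12
12 → 13
13 → 2
2 → 8
8 → 10
10 → 4
4 → 3
3 → 11
11 → 5
5 → 1
1 → 0
0 → 14
14 → 6
6 → 7
14 → 9

12 13 2 8 10 4 3 11 5 1 0 14 6 7 9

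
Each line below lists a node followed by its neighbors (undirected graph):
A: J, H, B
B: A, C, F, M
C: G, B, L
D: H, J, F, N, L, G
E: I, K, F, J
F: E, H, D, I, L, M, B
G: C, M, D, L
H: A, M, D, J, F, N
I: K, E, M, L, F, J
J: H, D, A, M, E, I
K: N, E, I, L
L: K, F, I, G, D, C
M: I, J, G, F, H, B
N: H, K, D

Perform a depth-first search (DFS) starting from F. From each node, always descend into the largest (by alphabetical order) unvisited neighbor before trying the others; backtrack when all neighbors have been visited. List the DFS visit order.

F M J I L K N H D G C B A E

Visit F
F → M
M → J
J → I
I → L
L → K
K → N
N → H
H → D
D → G
G → C
C → B
B → A
K → E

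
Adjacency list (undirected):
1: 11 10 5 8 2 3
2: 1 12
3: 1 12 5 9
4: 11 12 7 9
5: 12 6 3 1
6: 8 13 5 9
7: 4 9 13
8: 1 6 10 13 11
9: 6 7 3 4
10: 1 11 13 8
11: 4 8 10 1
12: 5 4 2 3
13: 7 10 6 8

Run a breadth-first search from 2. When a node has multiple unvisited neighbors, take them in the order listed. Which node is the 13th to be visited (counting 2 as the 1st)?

7

Visit 2; enqueue 1, 12 → queue [1, 12]
Visit 1; enqueue 11, 10, 5, 8, 3 → queue [12, 11, 10, 5, 8, 3]
Visit 12; enqueue 4 → queue [11, 10, 5, 8, 3, 4]
Visit 11 → queue [10, 5, 8, 3, 4]
Visit 10; enqueue 13 → queue [5, 8, 3, 4, 13]
Visit 5; enqueue 6 → queue [8, 3, 4, 13, 6]
Visit 8 → queue [3, 4, 13, 6]
Visit 3; enqueue 9 → queue [4, 13, 6, 9]
Visit 4; enqueue 7 → queue [13, 6, 9, 7]
Visit 13 → queue [6, 9, 7]
Visit 6 → queue [9, 7]
Visit 9 → queue [7]
Visit 7 → queue []

Visit order: 2, 1, 12, 11, 10, 5, 8, 3, 4, 13, 6, 9, 7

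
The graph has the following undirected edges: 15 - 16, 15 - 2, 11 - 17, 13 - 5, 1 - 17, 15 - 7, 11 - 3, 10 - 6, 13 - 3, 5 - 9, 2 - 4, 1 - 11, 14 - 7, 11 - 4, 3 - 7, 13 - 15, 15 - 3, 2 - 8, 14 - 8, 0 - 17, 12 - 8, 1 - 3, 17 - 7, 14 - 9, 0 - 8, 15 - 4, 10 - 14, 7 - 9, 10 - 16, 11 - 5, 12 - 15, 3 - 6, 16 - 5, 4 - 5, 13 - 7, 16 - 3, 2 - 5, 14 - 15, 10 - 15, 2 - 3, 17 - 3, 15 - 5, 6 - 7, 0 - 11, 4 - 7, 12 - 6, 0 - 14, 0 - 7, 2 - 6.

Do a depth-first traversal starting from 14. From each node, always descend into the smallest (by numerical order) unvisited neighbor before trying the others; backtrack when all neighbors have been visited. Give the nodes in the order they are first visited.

Visit 14
14 → 0
0 → 7
7 → 3
3 → 1
1 → 11
11 → 4
4 → 2
2 → 5
5 → 9
5 → 13
13 → 15
15 → 10
10 → 6
6 → 12
12 → 8
10 → 16
11 → 17

14 -> 0 -> 7 -> 3 -> 1 -> 11 -> 4 -> 2 -> 5 -> 9 -> 13 -> 15 -> 10 -> 6 -> 12 -> 8 -> 16 -> 17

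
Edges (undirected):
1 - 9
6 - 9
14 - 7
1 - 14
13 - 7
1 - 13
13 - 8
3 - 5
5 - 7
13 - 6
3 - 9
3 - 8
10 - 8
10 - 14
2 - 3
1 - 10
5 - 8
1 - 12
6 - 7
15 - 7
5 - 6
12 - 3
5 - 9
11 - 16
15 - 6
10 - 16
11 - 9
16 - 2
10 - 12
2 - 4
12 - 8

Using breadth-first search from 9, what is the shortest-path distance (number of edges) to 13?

2

Level 0: 9
Level 1: 1, 3, 5, 6, 11
Level 2: 2, 7, 8, 10, 12, 13, 14, 15, 16
Level 3: 4
13 first appears at level 2.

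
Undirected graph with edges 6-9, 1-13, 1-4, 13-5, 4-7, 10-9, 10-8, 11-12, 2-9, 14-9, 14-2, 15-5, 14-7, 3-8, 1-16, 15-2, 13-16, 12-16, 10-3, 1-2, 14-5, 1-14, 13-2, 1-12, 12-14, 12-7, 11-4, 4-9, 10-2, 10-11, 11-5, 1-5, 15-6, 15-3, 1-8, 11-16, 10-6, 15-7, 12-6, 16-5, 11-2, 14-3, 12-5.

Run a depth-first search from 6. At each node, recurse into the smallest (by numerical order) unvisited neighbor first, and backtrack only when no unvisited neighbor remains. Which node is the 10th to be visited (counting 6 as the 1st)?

10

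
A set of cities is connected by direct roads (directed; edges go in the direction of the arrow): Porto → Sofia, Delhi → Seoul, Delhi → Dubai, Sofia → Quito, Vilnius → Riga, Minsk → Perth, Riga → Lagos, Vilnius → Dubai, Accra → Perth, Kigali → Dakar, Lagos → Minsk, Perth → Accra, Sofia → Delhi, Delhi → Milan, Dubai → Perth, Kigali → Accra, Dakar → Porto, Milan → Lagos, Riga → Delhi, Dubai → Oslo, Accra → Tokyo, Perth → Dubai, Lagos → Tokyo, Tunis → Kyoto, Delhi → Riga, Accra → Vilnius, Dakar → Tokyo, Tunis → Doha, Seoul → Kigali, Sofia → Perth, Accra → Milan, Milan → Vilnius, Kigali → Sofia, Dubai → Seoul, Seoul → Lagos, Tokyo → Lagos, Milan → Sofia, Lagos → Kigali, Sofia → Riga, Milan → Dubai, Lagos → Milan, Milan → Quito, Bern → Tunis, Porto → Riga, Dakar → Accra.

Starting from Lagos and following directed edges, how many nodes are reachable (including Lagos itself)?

17

BFS from Lagos visits: Lagos, Tokyo, Minsk, Milan, Kigali, Perth, Vilnius, Sofia, Quito, Dubai, Dakar, Accra, Riga, Delhi, Seoul, Oslo, Porto
Reachable nodes: 17 of 21 total.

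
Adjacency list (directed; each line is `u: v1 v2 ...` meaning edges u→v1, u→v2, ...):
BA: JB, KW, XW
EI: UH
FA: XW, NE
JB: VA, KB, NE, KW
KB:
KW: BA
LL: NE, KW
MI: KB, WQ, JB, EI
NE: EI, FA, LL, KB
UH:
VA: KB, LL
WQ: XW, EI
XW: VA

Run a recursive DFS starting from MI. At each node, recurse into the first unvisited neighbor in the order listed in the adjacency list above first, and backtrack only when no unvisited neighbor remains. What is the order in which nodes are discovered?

MI KB WQ XW VA LL NE EI UH FA KW BA JB

Visit MI
MI → KB
MI → WQ
WQ → XW
XW → VA
VA → LL
LL → NE
NE → EI
EI → UH
NE → FA
LL → KW
KW → BA
BA → JB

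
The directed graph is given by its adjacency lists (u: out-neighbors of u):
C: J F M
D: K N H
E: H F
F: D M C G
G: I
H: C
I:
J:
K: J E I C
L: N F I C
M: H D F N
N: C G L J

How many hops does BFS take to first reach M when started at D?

3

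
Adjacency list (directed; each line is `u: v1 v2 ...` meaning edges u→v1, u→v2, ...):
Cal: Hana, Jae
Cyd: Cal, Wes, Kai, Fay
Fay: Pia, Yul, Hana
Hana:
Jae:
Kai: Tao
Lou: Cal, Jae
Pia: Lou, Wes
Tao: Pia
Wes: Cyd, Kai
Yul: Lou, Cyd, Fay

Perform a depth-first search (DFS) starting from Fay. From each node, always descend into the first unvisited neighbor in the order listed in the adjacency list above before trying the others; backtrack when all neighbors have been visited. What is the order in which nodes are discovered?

Fay, Pia, Lou, Cal, Hana, Jae, Wes, Cyd, Kai, Tao, Yul

Visit Fay
Fay → Pia
Pia → Lou
Lou → Cal
Cal → Hana
Cal → Jae
Pia → Wes
Wes → Cyd
Cyd → Kai
Kai → Tao
Fay → Yul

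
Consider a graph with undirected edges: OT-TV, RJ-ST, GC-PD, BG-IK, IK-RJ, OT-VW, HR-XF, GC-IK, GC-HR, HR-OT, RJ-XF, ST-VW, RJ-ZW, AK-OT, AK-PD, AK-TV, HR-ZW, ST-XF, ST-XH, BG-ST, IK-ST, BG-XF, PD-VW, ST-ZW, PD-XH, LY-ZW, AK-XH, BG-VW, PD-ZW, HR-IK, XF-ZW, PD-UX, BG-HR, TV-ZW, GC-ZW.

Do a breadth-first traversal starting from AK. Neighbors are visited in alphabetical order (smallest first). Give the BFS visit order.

Visit AK; enqueue OT, PD, TV, XH → queue [OT, PD, TV, XH]
Visit OT; enqueue HR, VW → queue [PD, TV, XH, HR, VW]
Visit PD; enqueue GC, UX, ZW → queue [TV, XH, HR, VW, GC, UX, ZW]
Visit TV → queue [XH, HR, VW, GC, UX, ZW]
Visit XH; enqueue ST → queue [HR, VW, GC, UX, ZW, ST]
Visit HR; enqueue BG, IK, XF → queue [VW, GC, UX, ZW, ST, BG, IK, XF]
Visit VW → queue [GC, UX, ZW, ST, BG, IK, XF]
Visit GC → queue [UX, ZW, ST, BG, IK, XF]
Visit UX → queue [ZW, ST, BG, IK, XF]
Visit ZW; enqueue LY, RJ → queue [ST, BG, IK, XF, LY, RJ]
Visit ST → queue [BG, IK, XF, LY, RJ]
Visit BG → queue [IK, XF, LY, RJ]
Visit IK → queue [XF, LY, RJ]
Visit XF → queue [LY, RJ]
Visit LY → queue [RJ]
Visit RJ → queue []

AK OT PD TV XH HR VW GC UX ZW ST BG IK XF LY RJ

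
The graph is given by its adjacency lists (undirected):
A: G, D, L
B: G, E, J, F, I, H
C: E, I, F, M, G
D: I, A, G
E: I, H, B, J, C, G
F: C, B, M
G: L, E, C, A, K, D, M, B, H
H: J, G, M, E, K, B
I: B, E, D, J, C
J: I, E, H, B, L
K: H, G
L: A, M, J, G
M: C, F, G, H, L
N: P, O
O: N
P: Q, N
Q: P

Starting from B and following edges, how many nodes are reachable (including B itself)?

13

BFS from B visits: B, E, F, G, H, I, J, C, M, A, D, K, L
Reachable nodes: 13 of 17 total.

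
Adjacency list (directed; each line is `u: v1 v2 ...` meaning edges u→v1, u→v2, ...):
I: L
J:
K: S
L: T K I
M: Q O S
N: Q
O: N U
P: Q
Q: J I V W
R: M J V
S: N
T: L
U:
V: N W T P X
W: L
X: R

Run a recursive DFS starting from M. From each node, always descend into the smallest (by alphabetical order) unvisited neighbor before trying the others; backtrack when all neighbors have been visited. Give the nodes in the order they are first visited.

Visit M
M → O
O → N
N → Q
Q → I
I → L
L → K
K → S
L → T
Q → J
Q → V
V → P
V → W
V → X
X → R
O → U

M O N Q I L K S T J V P W X R U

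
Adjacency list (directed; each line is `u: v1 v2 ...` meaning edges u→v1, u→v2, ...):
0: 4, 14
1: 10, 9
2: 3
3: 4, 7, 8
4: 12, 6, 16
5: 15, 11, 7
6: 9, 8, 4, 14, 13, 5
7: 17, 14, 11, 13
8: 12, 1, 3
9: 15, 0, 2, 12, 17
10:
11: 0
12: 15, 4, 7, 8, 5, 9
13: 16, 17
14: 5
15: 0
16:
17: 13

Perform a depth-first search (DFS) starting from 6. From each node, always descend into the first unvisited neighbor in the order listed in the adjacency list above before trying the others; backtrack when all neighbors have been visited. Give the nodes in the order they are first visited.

6 → 9 → 15 → 0 → 4 → 12 → 7 → 17 → 13 → 16 → 14 → 5 → 11 → 8 → 1 → 10 → 3 → 2

Visit 6
6 → 9
9 → 15
15 → 0
0 → 4
4 → 12
12 → 7
7 → 17
17 → 13
13 → 16
7 → 14
14 → 5
5 → 11
12 → 8
8 → 1
1 → 10
8 → 3
9 → 2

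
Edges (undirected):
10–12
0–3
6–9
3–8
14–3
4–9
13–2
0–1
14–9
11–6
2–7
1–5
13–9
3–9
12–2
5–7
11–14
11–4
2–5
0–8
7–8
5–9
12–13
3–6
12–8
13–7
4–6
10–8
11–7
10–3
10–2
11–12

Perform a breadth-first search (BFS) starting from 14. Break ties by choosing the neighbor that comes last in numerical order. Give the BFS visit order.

Visit 14; enqueue 11, 9, 3 → queue [11, 9, 3]
Visit 11; enqueue 12, 7, 6, 4 → queue [9, 3, 12, 7, 6, 4]
Visit 9; enqueue 13, 5 → queue [3, 12, 7, 6, 4, 13, 5]
Visit 3; enqueue 10, 8, 0 → queue [12, 7, 6, 4, 13, 5, 10, 8, 0]
Visit 12; enqueue 2 → queue [7, 6, 4, 13, 5, 10, 8, 0, 2]
Visit 7 → queue [6, 4, 13, 5, 10, 8, 0, 2]
Visit 6 → queue [4, 13, 5, 10, 8, 0, 2]
Visit 4 → queue [13, 5, 10, 8, 0, 2]
Visit 13 → queue [5, 10, 8, 0, 2]
Visit 5; enqueue 1 → queue [10, 8, 0, 2, 1]
Visit 10 → queue [8, 0, 2, 1]
Visit 8 → queue [0, 2, 1]
Visit 0 → queue [2, 1]
Visit 2 → queue [1]
Visit 1 → queue []

14 -> 11 -> 9 -> 3 -> 12 -> 7 -> 6 -> 4 -> 13 -> 5 -> 10 -> 8 -> 0 -> 2 -> 1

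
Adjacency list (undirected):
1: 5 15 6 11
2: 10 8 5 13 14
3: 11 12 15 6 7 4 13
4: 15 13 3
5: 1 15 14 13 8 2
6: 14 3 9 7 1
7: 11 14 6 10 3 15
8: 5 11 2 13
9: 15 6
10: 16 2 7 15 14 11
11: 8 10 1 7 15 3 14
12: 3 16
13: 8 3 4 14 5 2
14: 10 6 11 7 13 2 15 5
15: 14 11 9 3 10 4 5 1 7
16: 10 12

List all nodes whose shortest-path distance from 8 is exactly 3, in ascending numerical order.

Level 0: 8
Level 1: 2, 5, 11, 13
Level 2: 1, 3, 4, 7, 10, 14, 15
Level 3: 6, 9, 12, 16

6, 9, 12, 16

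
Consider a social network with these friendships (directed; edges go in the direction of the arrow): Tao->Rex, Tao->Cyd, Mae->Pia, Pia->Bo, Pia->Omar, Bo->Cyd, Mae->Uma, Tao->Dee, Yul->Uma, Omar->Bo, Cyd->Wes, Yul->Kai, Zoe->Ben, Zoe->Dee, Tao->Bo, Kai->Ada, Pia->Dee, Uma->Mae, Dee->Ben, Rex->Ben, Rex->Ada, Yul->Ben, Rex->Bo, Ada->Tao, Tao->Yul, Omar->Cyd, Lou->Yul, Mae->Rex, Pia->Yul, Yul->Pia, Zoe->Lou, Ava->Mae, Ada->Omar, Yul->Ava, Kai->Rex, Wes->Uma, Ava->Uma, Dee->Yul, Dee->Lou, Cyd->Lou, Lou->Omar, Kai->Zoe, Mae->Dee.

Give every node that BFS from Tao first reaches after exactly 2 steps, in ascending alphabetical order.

Ada, Ava, Ben, Kai, Lou, Pia, Uma, Wes

Level 0: Tao
Level 1: Bo, Cyd, Dee, Rex, Yul
Level 2: Ada, Ava, Ben, Kai, Lou, Pia, Uma, Wes
Level 3: Mae, Omar, Zoe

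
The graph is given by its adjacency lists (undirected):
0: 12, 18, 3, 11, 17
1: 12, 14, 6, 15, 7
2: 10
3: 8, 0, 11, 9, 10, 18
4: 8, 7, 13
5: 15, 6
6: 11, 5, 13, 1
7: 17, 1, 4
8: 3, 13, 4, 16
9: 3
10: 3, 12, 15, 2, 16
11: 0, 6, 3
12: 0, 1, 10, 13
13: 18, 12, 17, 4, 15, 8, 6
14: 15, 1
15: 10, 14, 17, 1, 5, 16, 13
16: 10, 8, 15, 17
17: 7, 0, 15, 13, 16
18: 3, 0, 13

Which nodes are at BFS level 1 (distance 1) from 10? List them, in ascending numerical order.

Level 0: 10
Level 1: 2, 3, 12, 15, 16
Level 2: 0, 1, 5, 8, 9, 11, 13, 14, 17, 18
Level 3: 4, 6, 7

2, 3, 12, 15, 16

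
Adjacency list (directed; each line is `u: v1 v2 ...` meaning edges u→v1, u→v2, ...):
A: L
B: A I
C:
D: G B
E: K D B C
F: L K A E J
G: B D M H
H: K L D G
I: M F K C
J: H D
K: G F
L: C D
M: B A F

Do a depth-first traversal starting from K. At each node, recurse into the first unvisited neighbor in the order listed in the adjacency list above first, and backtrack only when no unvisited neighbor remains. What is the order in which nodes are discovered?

K -> G -> B -> A -> L -> C -> D -> I -> M -> F -> E -> J -> H

Visit K
K → G
G → B
B → A
A → L
L → C
L → D
B → I
I → M
M → F
F → E
F → J
J → H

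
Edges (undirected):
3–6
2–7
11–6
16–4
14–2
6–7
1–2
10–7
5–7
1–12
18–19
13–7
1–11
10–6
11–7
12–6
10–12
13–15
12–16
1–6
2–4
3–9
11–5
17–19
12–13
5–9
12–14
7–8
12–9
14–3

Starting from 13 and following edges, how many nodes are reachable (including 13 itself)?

BFS from 13 visits: 13, 7, 12, 15, 2, 5, 6, 8, 10, 11, 1, 9, 14, 16, 4, 3
Reachable nodes: 16 of 19 total.

16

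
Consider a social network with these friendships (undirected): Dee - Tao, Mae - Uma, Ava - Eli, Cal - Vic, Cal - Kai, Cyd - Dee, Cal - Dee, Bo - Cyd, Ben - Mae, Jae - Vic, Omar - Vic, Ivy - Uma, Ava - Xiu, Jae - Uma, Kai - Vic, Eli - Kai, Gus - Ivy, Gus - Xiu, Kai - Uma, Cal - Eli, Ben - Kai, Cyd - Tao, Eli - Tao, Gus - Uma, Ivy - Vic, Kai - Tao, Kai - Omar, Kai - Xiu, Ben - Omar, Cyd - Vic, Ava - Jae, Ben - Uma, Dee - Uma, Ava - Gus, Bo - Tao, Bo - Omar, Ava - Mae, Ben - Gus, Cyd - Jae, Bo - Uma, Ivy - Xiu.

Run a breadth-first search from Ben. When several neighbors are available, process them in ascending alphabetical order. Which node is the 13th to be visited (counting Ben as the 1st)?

Vic

Visit Ben; enqueue Gus, Kai, Mae, Omar, Uma → queue [Gus, Kai, Mae, Omar, Uma]
Visit Gus; enqueue Ava, Ivy, Xiu → queue [Kai, Mae, Omar, Uma, Ava, Ivy, Xiu]
Visit Kai; enqueue Cal, Eli, Tao, Vic → queue [Mae, Omar, Uma, Ava, Ivy, Xiu, Cal, Eli, Tao, Vic]
Visit Mae → queue [Omar, Uma, Ava, Ivy, Xiu, Cal, Eli, Tao, Vic]
Visit Omar; enqueue Bo → queue [Uma, Ava, Ivy, Xiu, Cal, Eli, Tao, Vic, Bo]
Visit Uma; enqueue Dee, Jae → queue [Ava, Ivy, Xiu, Cal, Eli, Tao, Vic, Bo, Dee, Jae]
Visit Ava → queue [Ivy, Xiu, Cal, Eli, Tao, Vic, Bo, Dee, Jae]
Visit Ivy → queue [Xiu, Cal, Eli, Tao, Vic, Bo, Dee, Jae]
Visit Xiu → queue [Cal, Eli, Tao, Vic, Bo, Dee, Jae]
Visit Cal → queue [Eli, Tao, Vic, Bo, Dee, Jae]
Visit Eli → queue [Tao, Vic, Bo, Dee, Jae]
Visit Tao; enqueue Cyd → queue [Vic, Bo, Dee, Jae, Cyd]
Visit Vic → queue [Bo, Dee, Jae, Cyd]
Visit Bo → queue [Dee, Jae, Cyd]
Visit Dee → queue [Jae, Cyd]
Visit Jae → queue [Cyd]
Visit Cyd → queue []

Visit order: Ben, Gus, Kai, Mae, Omar, Uma, Ava, Ivy, Xiu, Cal, Eli, Tao, Vic, Bo, Dee, Jae, Cyd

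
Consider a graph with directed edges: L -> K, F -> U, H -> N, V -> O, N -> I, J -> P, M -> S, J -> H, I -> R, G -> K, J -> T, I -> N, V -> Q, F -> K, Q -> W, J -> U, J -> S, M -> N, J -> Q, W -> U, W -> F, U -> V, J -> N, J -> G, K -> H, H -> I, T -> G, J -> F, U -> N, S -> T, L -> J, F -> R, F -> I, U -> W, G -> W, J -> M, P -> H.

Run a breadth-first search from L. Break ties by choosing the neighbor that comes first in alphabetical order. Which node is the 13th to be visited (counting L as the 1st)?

U

Visit L; enqueue J, K → queue [J, K]
Visit J; enqueue F, G, H, M, N, P, Q, S, T, U → queue [K, F, G, H, M, N, P, Q, S, T, U]
Visit K → queue [F, G, H, M, N, P, Q, S, T, U]
Visit F; enqueue I, R → queue [G, H, M, N, P, Q, S, T, U, I, R]
Visit G; enqueue W → queue [H, M, N, P, Q, S, T, U, I, R, W]
Visit H → queue [M, N, P, Q, S, T, U, I, R, W]
Visit M → queue [N, P, Q, S, T, U, I, R, W]
Visit N → queue [P, Q, S, T, U, I, R, W]
Visit P → queue [Q, S, T, U, I, R, W]
Visit Q → queue [S, T, U, I, R, W]
Visit S → queue [T, U, I, R, W]
Visit T → queue [U, I, R, W]
Visit U; enqueue V → queue [I, R, W, V]
Visit I → queue [R, W, V]
Visit R → queue [W, V]
Visit W → queue [V]
Visit V; enqueue O → queue [O]
Visit O → queue []

Visit order: L, J, K, F, G, H, M, N, P, Q, S, T, U, I, R, W, V, O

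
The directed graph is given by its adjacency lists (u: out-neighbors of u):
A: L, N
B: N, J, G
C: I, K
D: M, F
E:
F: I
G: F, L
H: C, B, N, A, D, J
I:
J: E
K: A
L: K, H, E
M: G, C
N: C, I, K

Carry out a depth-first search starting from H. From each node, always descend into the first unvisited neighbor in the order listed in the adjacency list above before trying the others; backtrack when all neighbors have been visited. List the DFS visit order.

H, C, I, K, A, L, E, N, B, J, G, F, D, M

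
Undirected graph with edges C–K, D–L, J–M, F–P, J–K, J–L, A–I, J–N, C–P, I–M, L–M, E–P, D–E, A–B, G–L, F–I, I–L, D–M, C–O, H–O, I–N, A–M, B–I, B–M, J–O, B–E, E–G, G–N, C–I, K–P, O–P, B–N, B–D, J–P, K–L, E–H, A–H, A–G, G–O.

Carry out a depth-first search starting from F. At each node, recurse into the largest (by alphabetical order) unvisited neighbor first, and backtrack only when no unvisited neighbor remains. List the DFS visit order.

Visit F
F → P
P → O
O → J
J → N
N → I
I → M
M → L
L → K
K → C
L → G
G → E
E → H
H → A
A → B
B → D

F, P, O, J, N, I, M, L, K, C, G, E, H, A, B, D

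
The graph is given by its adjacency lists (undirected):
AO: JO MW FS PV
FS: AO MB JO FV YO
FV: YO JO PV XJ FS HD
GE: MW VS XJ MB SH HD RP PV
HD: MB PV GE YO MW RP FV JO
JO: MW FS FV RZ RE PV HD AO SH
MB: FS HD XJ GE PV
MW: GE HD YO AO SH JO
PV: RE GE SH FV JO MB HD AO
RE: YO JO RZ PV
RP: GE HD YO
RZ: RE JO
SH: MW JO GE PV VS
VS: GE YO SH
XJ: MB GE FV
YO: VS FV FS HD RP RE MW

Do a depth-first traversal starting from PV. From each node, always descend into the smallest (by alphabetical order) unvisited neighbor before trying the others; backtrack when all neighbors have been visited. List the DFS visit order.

PV -> AO -> FS -> FV -> HD -> GE -> MB -> XJ -> MW -> JO -> RE -> RZ -> YO -> RP -> VS -> SH

Visit PV
PV → AO
AO → FS
FS → FV
FV → HD
HD → GE
GE → MB
MB → XJ
GE → MW
MW → JO
JO → RE
RE → RZ
RE → YO
YO → RP
YO → VS
VS → SH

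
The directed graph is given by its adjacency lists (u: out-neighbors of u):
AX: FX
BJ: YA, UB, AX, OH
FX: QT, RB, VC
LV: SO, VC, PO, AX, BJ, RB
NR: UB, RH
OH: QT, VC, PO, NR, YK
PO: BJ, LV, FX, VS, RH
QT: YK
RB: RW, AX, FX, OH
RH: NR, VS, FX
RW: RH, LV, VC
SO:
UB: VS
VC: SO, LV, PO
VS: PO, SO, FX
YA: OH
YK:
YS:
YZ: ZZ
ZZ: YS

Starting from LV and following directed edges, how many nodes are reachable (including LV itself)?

17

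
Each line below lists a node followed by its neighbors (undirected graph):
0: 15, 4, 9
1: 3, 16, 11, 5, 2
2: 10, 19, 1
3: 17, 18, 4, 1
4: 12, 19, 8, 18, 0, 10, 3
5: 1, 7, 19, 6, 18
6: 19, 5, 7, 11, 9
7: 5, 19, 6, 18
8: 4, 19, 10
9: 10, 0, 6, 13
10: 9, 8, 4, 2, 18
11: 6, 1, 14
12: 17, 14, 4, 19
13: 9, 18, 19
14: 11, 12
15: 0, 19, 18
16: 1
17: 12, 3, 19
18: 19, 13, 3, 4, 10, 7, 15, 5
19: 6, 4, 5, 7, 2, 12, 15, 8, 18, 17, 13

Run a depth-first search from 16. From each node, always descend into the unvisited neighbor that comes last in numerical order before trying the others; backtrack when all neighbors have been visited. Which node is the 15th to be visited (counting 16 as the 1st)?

3

Visit 16
16 → 1
1 → 11
11 → 14
14 → 12
12 → 19
19 → 18
18 → 15
15 → 0
0 → 9
9 → 13
9 → 10
10 → 8
8 → 4
4 → 3
3 → 17
10 → 2
9 → 6
6 → 7
7 → 5

Visit order: 16, 1, 11, 14, 12, 19, 18, 15, 0, 9, 13, 10, 8, 4, 3, 17, 2, 6, 7, 5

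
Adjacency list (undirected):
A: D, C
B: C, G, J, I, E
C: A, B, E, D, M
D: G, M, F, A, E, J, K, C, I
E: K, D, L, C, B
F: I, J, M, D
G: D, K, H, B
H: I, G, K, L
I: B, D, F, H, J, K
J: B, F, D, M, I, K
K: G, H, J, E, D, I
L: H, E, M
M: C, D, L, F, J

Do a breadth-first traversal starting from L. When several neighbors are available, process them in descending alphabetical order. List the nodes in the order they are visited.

Visit L; enqueue M, H, E → queue [M, H, E]
Visit M; enqueue J, F, D, C → queue [H, E, J, F, D, C]
Visit H; enqueue K, I, G → queue [E, J, F, D, C, K, I, G]
Visit E; enqueue B → queue [J, F, D, C, K, I, G, B]
Visit J → queue [F, D, C, K, I, G, B]
Visit F → queue [D, C, K, I, G, B]
Visit D; enqueue A → queue [C, K, I, G, B, A]
Visit C → queue [K, I, G, B, A]
Visit K → queue [I, G, B, A]
Visit I → queue [G, B, A]
Visit G → queue [B, A]
Visit B → queue [A]
Visit A → queue []

L, M, H, E, J, F, D, C, K, I, G, B, A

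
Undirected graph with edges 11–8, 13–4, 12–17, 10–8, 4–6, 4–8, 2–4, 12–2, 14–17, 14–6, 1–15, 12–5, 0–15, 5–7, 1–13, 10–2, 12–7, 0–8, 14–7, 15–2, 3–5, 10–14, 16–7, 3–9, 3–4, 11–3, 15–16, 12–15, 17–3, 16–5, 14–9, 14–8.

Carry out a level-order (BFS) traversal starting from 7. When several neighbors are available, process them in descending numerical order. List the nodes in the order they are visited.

Visit 7; enqueue 16, 14, 12, 5 → queue [16, 14, 12, 5]
Visit 16; enqueue 15 → queue [14, 12, 5, 15]
Visit 14; enqueue 17, 10, 9, 8, 6 → queue [12, 5, 15, 17, 10, 9, 8, 6]
Visit 12; enqueue 2 → queue [5, 15, 17, 10, 9, 8, 6, 2]
Visit 5; enqueue 3 → queue [15, 17, 10, 9, 8, 6, 2, 3]
Visit 15; enqueue 1, 0 → queue [17, 10, 9, 8, 6, 2, 3, 1, 0]
Visit 17 → queue [10, 9, 8, 6, 2, 3, 1, 0]
Visit 10 → queue [9, 8, 6, 2, 3, 1, 0]
Visit 9 → queue [8, 6, 2, 3, 1, 0]
Visit 8; enqueue 11, 4 → queue [6, 2, 3, 1, 0, 11, 4]
Visit 6 → queue [2, 3, 1, 0, 11, 4]
Visit 2 → queue [3, 1, 0, 11, 4]
Visit 3 → queue [1, 0, 11, 4]
Visit 1; enqueue 13 → queue [0, 11, 4, 13]
Visit 0 → queue [11, 4, 13]
Visit 11 → queue [4, 13]
Visit 4 → queue [13]
Visit 13 → queue []

7 16 14 12 5 15 17 10 9 8 6 2 3 1 0 11 4 13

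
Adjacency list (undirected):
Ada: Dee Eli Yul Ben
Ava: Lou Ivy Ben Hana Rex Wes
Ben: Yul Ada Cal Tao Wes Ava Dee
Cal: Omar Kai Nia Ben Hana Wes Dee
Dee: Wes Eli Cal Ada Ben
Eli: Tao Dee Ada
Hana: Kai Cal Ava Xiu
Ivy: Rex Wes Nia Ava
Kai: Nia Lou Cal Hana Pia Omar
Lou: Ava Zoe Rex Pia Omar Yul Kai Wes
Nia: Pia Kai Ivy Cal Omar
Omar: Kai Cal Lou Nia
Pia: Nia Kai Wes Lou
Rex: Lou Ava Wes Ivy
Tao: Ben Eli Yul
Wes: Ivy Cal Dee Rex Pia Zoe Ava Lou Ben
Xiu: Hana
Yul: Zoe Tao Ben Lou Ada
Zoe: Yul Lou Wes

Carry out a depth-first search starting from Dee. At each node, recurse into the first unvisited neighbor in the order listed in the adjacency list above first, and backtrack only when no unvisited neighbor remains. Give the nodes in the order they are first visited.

Dee, Wes, Ivy, Rex, Lou, Ava, Ben, Yul, Zoe, Tao, Eli, Ada, Cal, Omar, Kai, Nia, Pia, Hana, Xiu

Visit Dee
Dee → Wes
Wes → Ivy
Ivy → Rex
Rex → Lou
Lou → Ava
Ava → Ben
Ben → Yul
Yul → Zoe
Yul → Tao
Tao → Eli
Eli → Ada
Ben → Cal
Cal → Omar
Omar → Kai
Kai → Nia
Nia → Pia
Kai → Hana
Hana → Xiu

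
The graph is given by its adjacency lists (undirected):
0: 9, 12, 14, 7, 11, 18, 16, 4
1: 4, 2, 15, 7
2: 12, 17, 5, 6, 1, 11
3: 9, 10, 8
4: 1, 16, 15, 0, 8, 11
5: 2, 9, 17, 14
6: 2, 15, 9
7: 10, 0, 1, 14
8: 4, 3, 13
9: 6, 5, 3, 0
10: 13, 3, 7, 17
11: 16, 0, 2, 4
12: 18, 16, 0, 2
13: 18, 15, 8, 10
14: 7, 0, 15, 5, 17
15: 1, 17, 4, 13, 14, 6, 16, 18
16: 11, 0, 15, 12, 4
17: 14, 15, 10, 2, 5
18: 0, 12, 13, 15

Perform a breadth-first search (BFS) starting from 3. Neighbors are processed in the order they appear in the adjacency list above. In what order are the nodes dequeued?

3 -> 9 -> 10 -> 8 -> 6 -> 5 -> 0 -> 13 -> 7 -> 17 -> 4 -> 2 -> 15 -> 14 -> 12 -> 11 -> 18 -> 16 -> 1

Visit 3; enqueue 9, 10, 8 → queue [9, 10, 8]
Visit 9; enqueue 6, 5, 0 → queue [10, 8, 6, 5, 0]
Visit 10; enqueue 13, 7, 17 → queue [8, 6, 5, 0, 13, 7, 17]
Visit 8; enqueue 4 → queue [6, 5, 0, 13, 7, 17, 4]
Visit 6; enqueue 2, 15 → queue [5, 0, 13, 7, 17, 4, 2, 15]
Visit 5; enqueue 14 → queue [0, 13, 7, 17, 4, 2, 15, 14]
Visit 0; enqueue 12, 11, 18, 16 → queue [13, 7, 17, 4, 2, 15, 14, 12, 11, 18, 16]
Visit 13 → queue [7, 17, 4, 2, 15, 14, 12, 11, 18, 16]
Visit 7; enqueue 1 → queue [17, 4, 2, 15, 14, 12, 11, 18, 16, 1]
Visit 17 → queue [4, 2, 15, 14, 12, 11, 18, 16, 1]
Visit 4 → queue [2, 15, 14, 12, 11, 18, 16, 1]
Visit 2 → queue [15, 14, 12, 11, 18, 16, 1]
Visit 15 → queue [14, 12, 11, 18, 16, 1]
Visit 14 → queue [12, 11, 18, 16, 1]
Visit 12 → queue [11, 18, 16, 1]
Visit 11 → queue [18, 16, 1]
Visit 18 → queue [16, 1]
Visit 16 → queue [1]
Visit 1 → queue []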